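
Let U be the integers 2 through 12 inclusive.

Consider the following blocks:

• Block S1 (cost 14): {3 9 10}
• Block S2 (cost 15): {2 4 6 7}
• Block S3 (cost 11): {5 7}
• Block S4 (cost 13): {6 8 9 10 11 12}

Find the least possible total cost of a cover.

S1, S2, S3, S4 together cover every point (S1 ∪ S2 ∪ S3 ∪ S4 = {2, 3, 4, 5, 6, 7, 8, 9, 10, 11, 12}); total cost 14 + 15 + 11 + 13 = 53.
No covering selection has total cost below 53.

53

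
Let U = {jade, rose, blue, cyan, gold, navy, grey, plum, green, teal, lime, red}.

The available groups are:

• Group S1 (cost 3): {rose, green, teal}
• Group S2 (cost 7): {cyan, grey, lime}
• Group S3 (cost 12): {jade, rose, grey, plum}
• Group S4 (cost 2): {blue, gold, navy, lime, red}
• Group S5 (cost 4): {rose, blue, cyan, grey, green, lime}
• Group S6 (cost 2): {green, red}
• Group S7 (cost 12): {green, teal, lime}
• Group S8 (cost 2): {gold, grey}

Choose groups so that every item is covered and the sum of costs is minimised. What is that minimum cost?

21

S1, S3, S4, S5 together cover every item (S1 ∪ S3 ∪ S4 ∪ S5 = {jade, rose, blue, cyan, gold, navy, grey, plum, green, teal, lime, red}); total cost 3 + 12 + 2 + 4 = 21.
No covering selection has total cost below 21.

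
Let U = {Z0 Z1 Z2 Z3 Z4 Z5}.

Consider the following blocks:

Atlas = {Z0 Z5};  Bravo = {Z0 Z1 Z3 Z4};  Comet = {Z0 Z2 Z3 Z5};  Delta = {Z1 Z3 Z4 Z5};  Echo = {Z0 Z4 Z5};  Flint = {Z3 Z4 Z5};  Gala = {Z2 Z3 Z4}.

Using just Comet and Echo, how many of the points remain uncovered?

Union of Comet, Echo = {Z0, Z2, Z3, Z4, Z5}.
Not covered: Z1 — 1 point.

1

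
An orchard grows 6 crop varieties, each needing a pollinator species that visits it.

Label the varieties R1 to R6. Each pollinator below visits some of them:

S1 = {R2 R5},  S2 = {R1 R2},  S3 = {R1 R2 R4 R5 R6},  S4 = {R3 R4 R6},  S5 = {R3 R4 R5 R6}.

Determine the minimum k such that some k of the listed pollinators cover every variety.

2

S3 and S4 together: S3 ∪ S4 = {R1, R2, R3, R4, R5, R6} — every variety is covered.
No single pollinator has all 6 varieties (the largest, S3, has 5), so 2 is optimal.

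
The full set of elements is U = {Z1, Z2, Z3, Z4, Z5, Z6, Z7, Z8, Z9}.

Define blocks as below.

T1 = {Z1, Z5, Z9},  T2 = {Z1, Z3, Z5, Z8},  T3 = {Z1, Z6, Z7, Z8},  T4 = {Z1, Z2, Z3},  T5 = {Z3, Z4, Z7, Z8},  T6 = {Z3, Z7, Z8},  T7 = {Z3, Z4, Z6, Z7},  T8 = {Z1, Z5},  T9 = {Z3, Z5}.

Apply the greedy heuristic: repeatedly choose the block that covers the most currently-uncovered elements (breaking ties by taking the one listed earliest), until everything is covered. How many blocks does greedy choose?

4

Greedy: pick T2 (covers 4 new) → pick T7 (covers 3 new) → pick T1 (covers 1 new) → pick T4 (covers 1 new). Total picks: 4.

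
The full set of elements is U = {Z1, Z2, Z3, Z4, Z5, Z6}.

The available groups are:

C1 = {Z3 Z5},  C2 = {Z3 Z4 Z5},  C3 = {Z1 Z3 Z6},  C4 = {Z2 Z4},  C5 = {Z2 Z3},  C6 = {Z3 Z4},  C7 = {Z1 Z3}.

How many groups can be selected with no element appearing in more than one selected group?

C4, C7 are pairwise disjoint (C4={Z2,Z4}; C7={Z1,Z3}).
Every remaining group overlaps one of these, and no 3 of the listed groups are pairwise disjoint, so 2 is the maximum.

2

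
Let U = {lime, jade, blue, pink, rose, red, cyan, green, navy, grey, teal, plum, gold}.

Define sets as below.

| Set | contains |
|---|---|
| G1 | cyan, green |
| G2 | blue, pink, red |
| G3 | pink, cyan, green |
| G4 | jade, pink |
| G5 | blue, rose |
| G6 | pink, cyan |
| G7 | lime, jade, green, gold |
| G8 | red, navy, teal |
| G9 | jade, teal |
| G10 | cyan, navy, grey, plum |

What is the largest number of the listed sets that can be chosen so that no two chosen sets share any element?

4

G5, G6, G7, G8 are pairwise disjoint (G5={blue,rose}; G6={pink,cyan}; G7={lime,jade,green,gold}; G8={red,navy,teal}).
Every remaining set overlaps one of these, and no 5 of the listed sets are pairwise disjoint, so 4 is the maximum.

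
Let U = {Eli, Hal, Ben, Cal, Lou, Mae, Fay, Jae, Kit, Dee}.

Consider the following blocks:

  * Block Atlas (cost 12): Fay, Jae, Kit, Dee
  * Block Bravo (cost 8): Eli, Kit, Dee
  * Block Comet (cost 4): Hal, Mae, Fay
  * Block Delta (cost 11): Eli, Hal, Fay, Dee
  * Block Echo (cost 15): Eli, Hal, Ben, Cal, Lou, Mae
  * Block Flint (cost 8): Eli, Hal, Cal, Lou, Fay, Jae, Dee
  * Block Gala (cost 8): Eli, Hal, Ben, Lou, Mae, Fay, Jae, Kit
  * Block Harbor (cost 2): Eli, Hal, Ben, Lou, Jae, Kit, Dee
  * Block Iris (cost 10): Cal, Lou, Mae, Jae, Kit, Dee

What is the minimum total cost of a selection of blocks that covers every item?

14

Comet, Flint, Harbor together cover every item (Comet ∪ Flint ∪ Harbor = {Eli, Hal, Ben, Cal, Lou, Mae, Fay, Jae, Kit, Dee}); total cost 4 + 8 + 2 = 14.
No covering selection has total cost below 14.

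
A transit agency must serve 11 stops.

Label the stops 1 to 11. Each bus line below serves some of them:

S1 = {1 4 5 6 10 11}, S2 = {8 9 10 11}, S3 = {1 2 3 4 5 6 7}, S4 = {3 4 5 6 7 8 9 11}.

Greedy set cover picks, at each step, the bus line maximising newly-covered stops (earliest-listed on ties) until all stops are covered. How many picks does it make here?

Greedy: pick S4 (covers 8 new) → pick S1 (covers 2 new) → pick S3 (covers 1 new). Total picks: 3.
(The true minimum cover uses only 2 bus lines, so greedy is not optimal here.)

3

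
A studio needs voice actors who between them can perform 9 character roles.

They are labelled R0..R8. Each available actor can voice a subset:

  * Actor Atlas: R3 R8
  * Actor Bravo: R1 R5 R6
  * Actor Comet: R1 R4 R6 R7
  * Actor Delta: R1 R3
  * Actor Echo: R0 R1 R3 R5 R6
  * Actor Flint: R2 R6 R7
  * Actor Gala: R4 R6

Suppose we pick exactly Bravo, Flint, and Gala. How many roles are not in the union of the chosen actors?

Union of Bravo, Flint, Gala = {R1, R2, R4, R5, R6, R7}.
Not covered: R0, R3, R8 — 3 roles.

3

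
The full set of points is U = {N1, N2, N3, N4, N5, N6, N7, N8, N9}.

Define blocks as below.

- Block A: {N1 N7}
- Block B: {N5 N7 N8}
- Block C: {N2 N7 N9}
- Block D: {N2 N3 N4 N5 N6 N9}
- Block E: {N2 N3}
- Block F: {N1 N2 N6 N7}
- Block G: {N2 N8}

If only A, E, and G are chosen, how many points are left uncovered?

Union of A, E, G = {N1, N2, N3, N7, N8}.
Not covered: N4, N5, N6, N9 — 4 points.

4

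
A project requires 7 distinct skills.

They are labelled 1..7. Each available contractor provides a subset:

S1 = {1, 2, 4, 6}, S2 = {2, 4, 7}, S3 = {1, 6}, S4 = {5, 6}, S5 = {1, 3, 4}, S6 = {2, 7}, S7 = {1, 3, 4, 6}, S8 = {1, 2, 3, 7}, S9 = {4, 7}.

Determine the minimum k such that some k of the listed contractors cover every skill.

S2 and S4 and S7 together: S2 ∪ S4 ∪ S7 = {1, 2, 3, 4, 5, 6, 7} — every skill is covered.
Only S4 contains 5, so S4 is forced; the remaining 5 skills need at least 2 more contractors (each remaining contractor adds at most 4) — so at least 3 contractors are needed, and 3 is optimal.

3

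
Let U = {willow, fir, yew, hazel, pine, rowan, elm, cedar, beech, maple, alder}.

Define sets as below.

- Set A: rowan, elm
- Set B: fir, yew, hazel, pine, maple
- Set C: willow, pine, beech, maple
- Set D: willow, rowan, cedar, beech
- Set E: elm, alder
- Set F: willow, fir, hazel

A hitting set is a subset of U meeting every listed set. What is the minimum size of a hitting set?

H = {willow, elm, maple} meets every set (each contains at least one member of H), and |H| = 3.
The sets B, D, E are pairwise disjoint, so any hitting set needs a separate item for each — at least 3. Hence 3 is optimal.

3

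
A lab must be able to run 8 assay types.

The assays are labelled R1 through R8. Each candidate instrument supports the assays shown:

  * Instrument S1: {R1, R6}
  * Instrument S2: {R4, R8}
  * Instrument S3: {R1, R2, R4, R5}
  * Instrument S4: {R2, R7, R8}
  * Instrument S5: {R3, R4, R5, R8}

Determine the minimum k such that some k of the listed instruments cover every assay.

S1 and S4 and S5 together: S1 ∪ S4 ∪ S5 = {R1, R2, R3, R4, R5, R6, R7, R8} — every assay is covered.
Only S5 contains R3, so S5 is forced; the remaining 4 assays need at least 2 more instruments (each remaining instrument adds at most 2) — so at least 3 instruments are needed, and 3 is optimal.

3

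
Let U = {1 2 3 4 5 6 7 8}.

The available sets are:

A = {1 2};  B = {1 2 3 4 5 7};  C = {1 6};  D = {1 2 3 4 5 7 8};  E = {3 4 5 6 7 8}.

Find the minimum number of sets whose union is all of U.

Take {A, E}. Their union is {1, 2, 3, 4, 5, 6, 7, 8}, which is all 8 elements.
No single set has all 8 elements (the largest, D, has 7), so 2 is optimal.

2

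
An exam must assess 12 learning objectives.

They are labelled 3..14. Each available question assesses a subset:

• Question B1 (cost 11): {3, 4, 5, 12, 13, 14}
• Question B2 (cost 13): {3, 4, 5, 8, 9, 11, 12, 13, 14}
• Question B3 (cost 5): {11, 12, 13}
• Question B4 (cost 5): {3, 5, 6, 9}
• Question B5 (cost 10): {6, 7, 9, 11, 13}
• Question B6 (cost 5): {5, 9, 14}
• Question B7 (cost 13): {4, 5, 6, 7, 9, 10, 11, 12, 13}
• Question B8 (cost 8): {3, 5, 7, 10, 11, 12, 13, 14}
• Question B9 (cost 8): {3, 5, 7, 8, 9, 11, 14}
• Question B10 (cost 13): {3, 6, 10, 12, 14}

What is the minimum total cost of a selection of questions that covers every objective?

B7, B9 together cover every objective (B7 ∪ B9 = {3, 4, 5, 6, 7, 8, 9, 10, 11, 12, 13, 14}); total cost 13 + 8 = 21.
The greedy pick B8, B4, B2 costs 26; no covering selection beats 21.

21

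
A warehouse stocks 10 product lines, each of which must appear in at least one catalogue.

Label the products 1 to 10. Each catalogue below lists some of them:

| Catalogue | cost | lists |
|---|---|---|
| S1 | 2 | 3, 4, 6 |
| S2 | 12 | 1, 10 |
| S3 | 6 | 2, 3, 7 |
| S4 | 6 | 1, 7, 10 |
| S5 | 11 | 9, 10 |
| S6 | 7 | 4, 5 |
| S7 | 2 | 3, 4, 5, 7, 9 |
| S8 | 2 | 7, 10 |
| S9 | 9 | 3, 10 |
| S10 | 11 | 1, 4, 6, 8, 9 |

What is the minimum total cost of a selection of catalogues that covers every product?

S3, S7, S8, S10 together cover every product (S3 ∪ S7 ∪ S8 ∪ S10 = {1, 2, 3, 4, 5, 6, 7, 8, 9, 10}); total cost 6 + 2 + 2 + 11 = 21.
The greedy pick S7, S1, S8, S10, S3 costs 23; no covering selection beats 21.

21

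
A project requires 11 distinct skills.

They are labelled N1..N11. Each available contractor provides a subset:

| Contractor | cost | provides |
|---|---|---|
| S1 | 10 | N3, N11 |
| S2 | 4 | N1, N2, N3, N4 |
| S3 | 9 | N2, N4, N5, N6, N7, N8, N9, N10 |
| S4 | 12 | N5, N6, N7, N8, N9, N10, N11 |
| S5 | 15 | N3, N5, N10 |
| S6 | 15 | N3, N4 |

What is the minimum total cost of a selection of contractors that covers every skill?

S2, S4 together cover every skill (S2 ∪ S4 = {N1, N2, N3, N4, N5, N6, N7, N8, N9, N10, N11}); total cost 4 + 12 = 16.
The greedy pick S2, S3, S1 costs 23; no covering selection beats 16.

16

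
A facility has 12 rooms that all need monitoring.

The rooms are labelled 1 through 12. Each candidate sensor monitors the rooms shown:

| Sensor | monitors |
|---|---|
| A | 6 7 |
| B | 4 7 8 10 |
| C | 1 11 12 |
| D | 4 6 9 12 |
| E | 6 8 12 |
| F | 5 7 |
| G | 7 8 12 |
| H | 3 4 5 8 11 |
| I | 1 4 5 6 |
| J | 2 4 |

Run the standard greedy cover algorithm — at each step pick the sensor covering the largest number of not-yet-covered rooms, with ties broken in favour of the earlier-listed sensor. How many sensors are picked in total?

Greedy: pick H (covers 5 new) → pick D (covers 3 new) → pick B (covers 2 new) → pick C (covers 1 new) → pick J (covers 1 new). Total picks: 5.

5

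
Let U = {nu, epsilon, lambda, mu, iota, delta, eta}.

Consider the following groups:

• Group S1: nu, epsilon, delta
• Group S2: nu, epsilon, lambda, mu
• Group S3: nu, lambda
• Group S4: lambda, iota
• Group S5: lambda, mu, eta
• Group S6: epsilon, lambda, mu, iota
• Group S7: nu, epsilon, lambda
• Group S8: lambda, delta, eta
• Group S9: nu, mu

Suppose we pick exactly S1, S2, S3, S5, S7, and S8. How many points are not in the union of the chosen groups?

1

Union of S1, S2, S3, S5, S7, S8 = {nu, epsilon, lambda, mu, delta, eta}.
Not covered: iota — 1 point.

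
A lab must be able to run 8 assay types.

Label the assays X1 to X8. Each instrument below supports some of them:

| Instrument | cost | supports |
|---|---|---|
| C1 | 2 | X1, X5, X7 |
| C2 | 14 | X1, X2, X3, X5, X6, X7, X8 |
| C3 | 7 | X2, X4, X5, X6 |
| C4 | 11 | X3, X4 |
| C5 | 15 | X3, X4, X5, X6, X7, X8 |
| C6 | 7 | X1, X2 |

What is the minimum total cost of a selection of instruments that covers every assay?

C2, C3 together cover every assay (C2 ∪ C3 = {X1, X2, X3, X4, X5, X6, X7, X8}); total cost 14 + 7 = 21.
The greedy pick C1, C3, C2 costs 23; no covering selection beats 21.

21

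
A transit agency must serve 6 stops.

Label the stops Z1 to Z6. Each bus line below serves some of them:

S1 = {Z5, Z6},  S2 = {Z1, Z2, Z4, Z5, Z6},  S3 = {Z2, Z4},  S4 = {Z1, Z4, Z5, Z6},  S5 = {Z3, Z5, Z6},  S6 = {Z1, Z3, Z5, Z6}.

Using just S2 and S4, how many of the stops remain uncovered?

1

Union of S2, S4 = {Z1, Z2, Z4, Z5, Z6}.
Not covered: Z3 — 1 stop.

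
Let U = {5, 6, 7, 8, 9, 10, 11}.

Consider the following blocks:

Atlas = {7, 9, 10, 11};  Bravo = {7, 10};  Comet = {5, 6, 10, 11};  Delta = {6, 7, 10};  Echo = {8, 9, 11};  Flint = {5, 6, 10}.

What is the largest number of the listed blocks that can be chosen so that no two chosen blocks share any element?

Echo, Flint are pairwise disjoint (Echo={8,9,11}; Flint={5,6,10}).
Every remaining block overlaps one of these, and no 3 of the listed blocks are pairwise disjoint, so 2 is the maximum.

2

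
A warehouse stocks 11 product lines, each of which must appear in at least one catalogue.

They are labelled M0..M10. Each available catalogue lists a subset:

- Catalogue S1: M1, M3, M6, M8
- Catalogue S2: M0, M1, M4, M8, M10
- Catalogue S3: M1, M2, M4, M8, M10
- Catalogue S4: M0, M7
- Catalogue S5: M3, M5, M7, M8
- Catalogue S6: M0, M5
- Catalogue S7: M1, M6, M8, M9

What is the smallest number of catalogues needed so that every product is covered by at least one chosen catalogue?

4

S3 and S5 and S6 and S7 together: S3 ∪ S5 ∪ S6 ∪ S7 = {M0, M1, M2, M3, M4, M5, M6, M7, M8, M9, M10} — every product is covered.
Only S7 contains M9, so S7 is forced; the remaining 7 products need at least 3 more catalogues (each remaining catalogue adds at most 3) — so at least 4 catalogues are needed, and 4 is optimal.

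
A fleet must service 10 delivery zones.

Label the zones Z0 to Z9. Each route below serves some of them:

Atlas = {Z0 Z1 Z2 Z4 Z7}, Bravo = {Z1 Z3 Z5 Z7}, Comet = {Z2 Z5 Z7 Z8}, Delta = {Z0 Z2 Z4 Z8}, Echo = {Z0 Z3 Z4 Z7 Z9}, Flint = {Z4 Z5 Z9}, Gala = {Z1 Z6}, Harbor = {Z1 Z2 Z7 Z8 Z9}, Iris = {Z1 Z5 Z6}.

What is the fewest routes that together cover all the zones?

3

Comet and Echo and Iris together: Comet ∪ Echo ∪ Iris = {Z0, Z1, Z2, Z3, Z4, Z5, Z6, Z7, Z8, Z9} — every zone is covered.
No 2 of the 9 routes cover everything (all 36 combinations miss at least one zone), so 3 is optimal.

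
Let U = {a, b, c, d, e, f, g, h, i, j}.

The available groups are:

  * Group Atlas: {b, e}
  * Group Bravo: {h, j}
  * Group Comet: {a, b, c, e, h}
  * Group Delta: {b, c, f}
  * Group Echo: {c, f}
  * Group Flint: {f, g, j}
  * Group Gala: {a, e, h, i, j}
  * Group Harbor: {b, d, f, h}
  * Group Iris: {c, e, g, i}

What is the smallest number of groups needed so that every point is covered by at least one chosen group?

3

Gala and Harbor and Iris together: Gala ∪ Harbor ∪ Iris = {a, b, c, d, e, f, g, h, i, j} — every point is covered.
Only Harbor contains d, so Harbor is forced; the remaining 6 points need at least 2 more groups (each remaining group adds at most 4) — so at least 3 groups are needed, and 3 is optimal.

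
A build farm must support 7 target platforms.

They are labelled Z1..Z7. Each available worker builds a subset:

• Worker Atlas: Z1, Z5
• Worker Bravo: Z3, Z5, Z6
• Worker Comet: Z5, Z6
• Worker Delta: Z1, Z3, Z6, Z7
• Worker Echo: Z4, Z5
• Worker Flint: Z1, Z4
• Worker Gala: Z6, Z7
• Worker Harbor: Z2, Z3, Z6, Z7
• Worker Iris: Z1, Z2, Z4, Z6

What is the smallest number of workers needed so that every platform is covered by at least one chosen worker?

Take {Echo, Harbor, Iris}. Their union is {Z1, Z2, Z3, Z4, Z5, Z6, Z7}, which is all 7 platforms.
No 2 of the 9 workers cover everything (all 36 combinations miss at least one platform), so 3 is optimal.

3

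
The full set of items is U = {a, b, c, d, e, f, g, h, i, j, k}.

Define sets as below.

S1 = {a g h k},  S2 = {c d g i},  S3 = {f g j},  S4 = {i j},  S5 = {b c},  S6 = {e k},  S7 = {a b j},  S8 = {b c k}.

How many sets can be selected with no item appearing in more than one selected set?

3

S4, S5, S6 are pairwise disjoint (S4={i,j}; S5={b,c}; S6={e,k}).
Every remaining set overlaps one of these, and no 4 of the listed sets are pairwise disjoint, so 3 is the maximum.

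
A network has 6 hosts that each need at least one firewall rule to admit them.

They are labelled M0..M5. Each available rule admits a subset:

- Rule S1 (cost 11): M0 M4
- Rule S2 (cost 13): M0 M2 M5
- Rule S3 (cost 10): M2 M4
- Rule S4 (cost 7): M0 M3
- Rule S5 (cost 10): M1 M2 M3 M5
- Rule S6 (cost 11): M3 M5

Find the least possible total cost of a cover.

S1, S5 together cover every host (S1 ∪ S5 = {M0, M1, M2, M3, M4, M5}); total cost 11 + 10 = 21.
No covering selection has total cost below 21.

21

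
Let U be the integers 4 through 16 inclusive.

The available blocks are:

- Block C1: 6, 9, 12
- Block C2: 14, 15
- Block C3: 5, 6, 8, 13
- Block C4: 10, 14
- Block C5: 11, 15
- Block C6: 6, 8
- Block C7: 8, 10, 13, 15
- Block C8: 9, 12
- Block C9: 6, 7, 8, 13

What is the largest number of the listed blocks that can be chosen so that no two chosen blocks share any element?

C3, C4, C5, C8 are pairwise disjoint (C3={5,6,8,13}; C4={10,14}; C5={11,15}; C8={9,12}).
Every remaining block overlaps one of these, and no 5 of the listed blocks are pairwise disjoint, so 4 is the maximum.

4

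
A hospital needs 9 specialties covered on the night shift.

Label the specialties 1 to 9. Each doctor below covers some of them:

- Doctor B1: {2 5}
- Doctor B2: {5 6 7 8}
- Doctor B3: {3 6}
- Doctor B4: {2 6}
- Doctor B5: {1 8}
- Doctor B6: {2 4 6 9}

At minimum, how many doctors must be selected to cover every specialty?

Take {B2, B3, B5, B6}. Their union is {1, 2, 3, 4, 5, 6, 7, 8, 9}, which is all 9 specialties.
Only B3 contains 3, so B3 is forced; the remaining 7 specialties need at least 3 more doctors (each remaining doctor adds at most 3) — so at least 4 doctors are needed, and 4 is optimal.

4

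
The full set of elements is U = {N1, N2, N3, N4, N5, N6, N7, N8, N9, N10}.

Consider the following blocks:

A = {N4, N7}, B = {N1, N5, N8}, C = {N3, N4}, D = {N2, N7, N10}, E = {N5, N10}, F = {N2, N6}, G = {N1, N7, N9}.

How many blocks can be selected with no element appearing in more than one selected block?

C, E, F, G are pairwise disjoint (C={N3,N4}; E={N5,N10}; F={N2,N6}; G={N1,N7,N9}).
Every remaining block overlaps one of these, and no 5 of the listed blocks are pairwise disjoint, so 4 is the maximum.

4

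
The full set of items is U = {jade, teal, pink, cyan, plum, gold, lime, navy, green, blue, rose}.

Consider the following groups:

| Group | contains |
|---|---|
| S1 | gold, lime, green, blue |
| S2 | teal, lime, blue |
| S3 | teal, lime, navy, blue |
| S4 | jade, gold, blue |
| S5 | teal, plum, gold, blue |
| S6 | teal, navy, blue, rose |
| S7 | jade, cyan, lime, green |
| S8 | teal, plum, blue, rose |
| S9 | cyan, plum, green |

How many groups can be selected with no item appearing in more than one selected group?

2

S6, S7 are pairwise disjoint (S6={teal,navy,blue,rose}; S7={jade,cyan,lime,green}).
Every remaining group overlaps one of these, and no 3 of the listed groups are pairwise disjoint, so 2 is the maximum.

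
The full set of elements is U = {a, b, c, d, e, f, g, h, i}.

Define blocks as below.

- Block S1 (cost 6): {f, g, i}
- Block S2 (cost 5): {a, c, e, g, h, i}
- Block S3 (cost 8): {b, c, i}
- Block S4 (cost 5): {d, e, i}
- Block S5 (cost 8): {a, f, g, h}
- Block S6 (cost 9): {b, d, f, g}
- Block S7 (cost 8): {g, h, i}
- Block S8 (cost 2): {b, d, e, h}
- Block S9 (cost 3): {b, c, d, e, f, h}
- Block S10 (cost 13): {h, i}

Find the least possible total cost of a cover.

8

S2, S9 together cover every element (S2 ∪ S9 = {a, b, c, d, e, f, g, h, i}); total cost 5 + 3 = 8.
The greedy pick S8, S2, S9 costs 10; no covering selection beats 8.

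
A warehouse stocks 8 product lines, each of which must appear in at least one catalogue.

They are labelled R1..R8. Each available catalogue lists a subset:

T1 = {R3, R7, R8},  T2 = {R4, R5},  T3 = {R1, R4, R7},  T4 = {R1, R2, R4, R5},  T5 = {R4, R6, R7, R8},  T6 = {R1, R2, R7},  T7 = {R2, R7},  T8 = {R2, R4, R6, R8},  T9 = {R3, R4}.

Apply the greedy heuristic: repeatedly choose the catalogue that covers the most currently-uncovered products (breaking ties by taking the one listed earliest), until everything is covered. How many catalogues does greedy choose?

Greedy: pick T4 (covers 4 new) → pick T1 (covers 3 new) → pick T5 (covers 1 new). Total picks: 3.

3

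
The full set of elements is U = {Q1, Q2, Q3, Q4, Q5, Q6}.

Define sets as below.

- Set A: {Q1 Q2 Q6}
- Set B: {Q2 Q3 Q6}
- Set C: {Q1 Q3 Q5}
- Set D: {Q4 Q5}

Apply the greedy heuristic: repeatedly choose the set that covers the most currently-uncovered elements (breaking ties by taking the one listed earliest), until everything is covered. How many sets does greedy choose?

3

Greedy: pick A (covers 3 new) → pick C (covers 2 new) → pick D (covers 1 new). Total picks: 3.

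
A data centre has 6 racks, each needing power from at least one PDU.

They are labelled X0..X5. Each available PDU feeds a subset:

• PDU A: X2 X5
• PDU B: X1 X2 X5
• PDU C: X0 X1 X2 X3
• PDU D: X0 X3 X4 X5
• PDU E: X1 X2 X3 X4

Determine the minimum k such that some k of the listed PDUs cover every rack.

2

Take {B, D}. Their union is {X0, X1, X2, X3, X4, X5}, which is all 6 racks.
No single PDU has all 6 racks (the largest, C, has 4), so 2 is optimal.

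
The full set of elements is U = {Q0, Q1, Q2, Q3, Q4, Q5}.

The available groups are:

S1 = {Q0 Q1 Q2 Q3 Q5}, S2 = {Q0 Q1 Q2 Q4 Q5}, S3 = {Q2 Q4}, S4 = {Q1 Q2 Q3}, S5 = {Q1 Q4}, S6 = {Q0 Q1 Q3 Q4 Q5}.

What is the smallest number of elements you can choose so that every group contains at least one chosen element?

The 2 elements {Q3, Q4} hit every group.
No single element lies in every group, so at least 2 are needed and 2 is optimal.

2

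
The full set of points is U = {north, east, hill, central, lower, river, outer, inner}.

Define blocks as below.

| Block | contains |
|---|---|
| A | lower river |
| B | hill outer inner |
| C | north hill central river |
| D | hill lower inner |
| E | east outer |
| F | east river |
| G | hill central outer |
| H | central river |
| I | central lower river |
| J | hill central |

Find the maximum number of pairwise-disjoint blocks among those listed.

D, E, H are pairwise disjoint (D={hill,lower,inner}; E={east,outer}; H={central,river}).
Every remaining block overlaps one of these, and no 4 of the listed blocks are pairwise disjoint, so 3 is the maximum.

3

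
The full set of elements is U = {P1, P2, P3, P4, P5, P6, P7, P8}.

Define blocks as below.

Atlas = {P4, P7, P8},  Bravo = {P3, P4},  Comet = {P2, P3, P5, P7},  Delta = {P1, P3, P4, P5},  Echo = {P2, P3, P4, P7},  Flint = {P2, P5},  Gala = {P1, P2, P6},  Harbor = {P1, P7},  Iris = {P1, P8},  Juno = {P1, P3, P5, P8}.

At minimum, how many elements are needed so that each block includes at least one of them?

3

The 3 elements {P1, P2, P4} hit every block.
The blocks Bravo, Flint, Iris are pairwise disjoint, so any hitting set needs a separate element for each — at least 3. Hence 3 is optimal.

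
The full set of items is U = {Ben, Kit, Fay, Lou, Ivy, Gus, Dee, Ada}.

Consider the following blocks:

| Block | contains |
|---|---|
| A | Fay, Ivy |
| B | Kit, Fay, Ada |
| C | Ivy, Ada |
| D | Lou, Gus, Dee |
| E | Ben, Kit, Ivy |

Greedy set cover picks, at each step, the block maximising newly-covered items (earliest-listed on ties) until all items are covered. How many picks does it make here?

3

Greedy: pick B (covers 3 new) → pick D (covers 3 new) → pick E (covers 2 new). Total picks: 3.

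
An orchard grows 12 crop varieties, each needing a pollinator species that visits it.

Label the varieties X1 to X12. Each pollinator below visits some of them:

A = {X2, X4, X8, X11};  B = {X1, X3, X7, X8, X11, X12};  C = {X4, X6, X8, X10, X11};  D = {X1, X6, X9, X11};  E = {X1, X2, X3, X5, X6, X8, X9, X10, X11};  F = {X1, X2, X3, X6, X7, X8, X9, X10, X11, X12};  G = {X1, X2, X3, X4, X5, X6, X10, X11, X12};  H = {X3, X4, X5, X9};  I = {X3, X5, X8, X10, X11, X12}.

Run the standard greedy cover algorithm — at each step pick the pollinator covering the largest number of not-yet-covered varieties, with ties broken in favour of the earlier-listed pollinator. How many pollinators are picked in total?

2

Greedy: pick F (covers 10 new) → pick G (covers 2 new). Total picks: 2.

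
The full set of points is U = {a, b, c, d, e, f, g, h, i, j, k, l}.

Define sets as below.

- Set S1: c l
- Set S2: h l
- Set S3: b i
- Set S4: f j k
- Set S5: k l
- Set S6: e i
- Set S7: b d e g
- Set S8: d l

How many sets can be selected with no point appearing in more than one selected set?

S4, S6, S8 are pairwise disjoint (S4={f,j,k}; S6={e,i}; S8={d,l}).
Every remaining set overlaps one of these, and no 4 of the listed sets are pairwise disjoint, so 3 is the maximum.

3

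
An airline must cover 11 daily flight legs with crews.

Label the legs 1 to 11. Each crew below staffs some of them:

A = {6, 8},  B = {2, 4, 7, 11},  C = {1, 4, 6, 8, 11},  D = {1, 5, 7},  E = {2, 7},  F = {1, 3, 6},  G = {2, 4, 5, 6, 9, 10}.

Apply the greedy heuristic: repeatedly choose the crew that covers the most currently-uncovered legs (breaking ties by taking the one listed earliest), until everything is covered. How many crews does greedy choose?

4

Greedy: pick G (covers 6 new) → pick C (covers 3 new) → pick B (covers 1 new) → pick F (covers 1 new). Total picks: 4.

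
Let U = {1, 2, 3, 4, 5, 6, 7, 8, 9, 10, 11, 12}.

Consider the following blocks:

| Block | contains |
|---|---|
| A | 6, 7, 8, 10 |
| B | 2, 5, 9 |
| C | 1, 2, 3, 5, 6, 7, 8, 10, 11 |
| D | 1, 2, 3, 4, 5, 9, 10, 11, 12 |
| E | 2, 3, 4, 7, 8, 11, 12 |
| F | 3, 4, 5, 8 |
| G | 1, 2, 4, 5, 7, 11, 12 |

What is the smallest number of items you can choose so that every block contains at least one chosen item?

The 2 items {2, 8} hit every block.
The blocks A, B are pairwise disjoint, so any hitting set needs a separate item for each — at least 2. Hence 2 is optimal.

2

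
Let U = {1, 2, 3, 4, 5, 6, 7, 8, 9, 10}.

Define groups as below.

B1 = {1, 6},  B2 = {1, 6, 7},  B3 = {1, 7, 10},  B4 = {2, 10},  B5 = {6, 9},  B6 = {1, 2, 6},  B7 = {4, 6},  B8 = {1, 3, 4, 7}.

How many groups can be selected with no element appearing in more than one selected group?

3

B4, B5, B8 are pairwise disjoint (B4={2,10}; B5={6,9}; B8={1,3,4,7}).
Every remaining group overlaps one of these, and no 4 of the listed groups are pairwise disjoint, so 3 is the maximum.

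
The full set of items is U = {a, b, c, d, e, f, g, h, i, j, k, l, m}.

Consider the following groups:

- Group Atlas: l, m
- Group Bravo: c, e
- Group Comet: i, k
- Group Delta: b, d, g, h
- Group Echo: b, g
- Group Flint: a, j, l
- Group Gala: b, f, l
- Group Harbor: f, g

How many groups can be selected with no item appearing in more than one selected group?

Bravo, Comet, Delta, Flint are pairwise disjoint (Bravo={c,e}; Comet={i,k}; Delta={b,d,g,h}; Flint={a,j,l}).
Every remaining group overlaps one of these, and no 5 of the listed groups are pairwise disjoint, so 4 is the maximum.

4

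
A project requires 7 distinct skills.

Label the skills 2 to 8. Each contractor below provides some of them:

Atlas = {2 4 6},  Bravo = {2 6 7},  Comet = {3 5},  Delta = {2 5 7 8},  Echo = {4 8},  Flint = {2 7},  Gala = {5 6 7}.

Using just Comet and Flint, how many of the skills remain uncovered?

Union of Comet, Flint = {2, 3, 5, 7}.
Not covered: 4, 6, 8 — 3 skills.

3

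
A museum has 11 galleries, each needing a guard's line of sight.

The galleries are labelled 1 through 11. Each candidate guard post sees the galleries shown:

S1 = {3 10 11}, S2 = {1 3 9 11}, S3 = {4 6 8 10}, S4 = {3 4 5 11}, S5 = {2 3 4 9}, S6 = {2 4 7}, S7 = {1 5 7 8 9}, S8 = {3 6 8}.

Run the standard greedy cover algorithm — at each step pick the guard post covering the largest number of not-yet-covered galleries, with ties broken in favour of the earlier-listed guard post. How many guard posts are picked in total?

4

Greedy: pick S7 (covers 5 new) → pick S1 (covers 3 new) → pick S3 (covers 2 new) → pick S5 (covers 1 new). Total picks: 4.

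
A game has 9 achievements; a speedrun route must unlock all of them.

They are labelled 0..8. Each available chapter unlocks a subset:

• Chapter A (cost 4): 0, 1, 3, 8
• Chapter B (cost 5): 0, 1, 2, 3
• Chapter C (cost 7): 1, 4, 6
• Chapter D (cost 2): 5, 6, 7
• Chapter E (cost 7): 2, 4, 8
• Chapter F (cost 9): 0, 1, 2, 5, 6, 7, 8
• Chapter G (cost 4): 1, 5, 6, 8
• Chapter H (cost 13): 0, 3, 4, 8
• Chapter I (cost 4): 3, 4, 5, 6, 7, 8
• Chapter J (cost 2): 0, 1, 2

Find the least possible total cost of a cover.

I, J together cover every achievement (I ∪ J = {0, 1, 2, 3, 4, 5, 6, 7, 8}); total cost 4 + 2 = 6.
The greedy pick D, J, I costs 8; no covering selection beats 6.

6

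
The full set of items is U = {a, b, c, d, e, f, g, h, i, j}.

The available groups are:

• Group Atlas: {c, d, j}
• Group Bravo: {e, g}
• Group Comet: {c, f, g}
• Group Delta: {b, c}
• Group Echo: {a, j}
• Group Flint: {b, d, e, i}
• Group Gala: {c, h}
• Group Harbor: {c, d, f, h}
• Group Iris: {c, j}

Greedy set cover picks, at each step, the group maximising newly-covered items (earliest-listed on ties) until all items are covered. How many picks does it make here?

4

Greedy: pick Flint (covers 4 new) → pick Comet (covers 3 new) → pick Echo (covers 2 new) → pick Gala (covers 1 new). Total picks: 4.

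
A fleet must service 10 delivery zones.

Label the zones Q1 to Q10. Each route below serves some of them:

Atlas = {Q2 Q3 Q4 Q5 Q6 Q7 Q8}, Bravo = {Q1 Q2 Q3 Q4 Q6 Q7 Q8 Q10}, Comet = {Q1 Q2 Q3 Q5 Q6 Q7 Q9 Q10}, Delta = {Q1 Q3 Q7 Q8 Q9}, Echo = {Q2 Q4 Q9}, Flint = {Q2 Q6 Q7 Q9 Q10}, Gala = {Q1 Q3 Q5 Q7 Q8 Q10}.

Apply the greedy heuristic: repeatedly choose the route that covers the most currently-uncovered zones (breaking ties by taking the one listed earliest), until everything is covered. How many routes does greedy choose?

Greedy: pick Bravo (covers 8 new) → pick Comet (covers 2 new). Total picks: 2.

2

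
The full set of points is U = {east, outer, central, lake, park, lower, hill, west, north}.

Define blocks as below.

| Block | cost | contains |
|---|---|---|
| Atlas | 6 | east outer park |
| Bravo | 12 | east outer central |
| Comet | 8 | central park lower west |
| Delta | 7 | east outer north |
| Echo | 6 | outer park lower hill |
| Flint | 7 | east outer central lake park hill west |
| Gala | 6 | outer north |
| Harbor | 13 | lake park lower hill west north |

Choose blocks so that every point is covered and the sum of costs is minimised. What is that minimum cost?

Echo, Flint, Gala together cover every point (Echo ∪ Flint ∪ Gala = {east, outer, central, lake, park, lower, hill, west, north}); total cost 6 + 7 + 6 = 19.
No covering selection has total cost below 19.

19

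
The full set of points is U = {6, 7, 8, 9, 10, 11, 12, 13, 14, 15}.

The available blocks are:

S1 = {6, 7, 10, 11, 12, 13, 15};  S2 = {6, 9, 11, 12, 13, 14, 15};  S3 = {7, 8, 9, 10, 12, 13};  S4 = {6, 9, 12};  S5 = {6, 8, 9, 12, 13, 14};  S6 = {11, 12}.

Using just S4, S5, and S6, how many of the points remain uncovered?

3

Union of S4, S5, S6 = {6, 8, 9, 11, 12, 13, 14}.
Not covered: 7, 10, 15 — 3 points.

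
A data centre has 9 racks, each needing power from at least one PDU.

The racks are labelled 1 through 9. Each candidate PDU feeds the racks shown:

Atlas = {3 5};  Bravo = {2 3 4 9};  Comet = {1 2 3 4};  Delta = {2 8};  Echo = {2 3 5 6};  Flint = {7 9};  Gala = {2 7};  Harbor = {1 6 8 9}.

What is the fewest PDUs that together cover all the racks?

Take {Bravo, Echo, Gala, Harbor}. Their union is {1, 2, 3, 4, 5, 6, 7, 8, 9}, which is all 9 racks.
No 3 of the 8 PDUs cover everything (all 56 combinations miss at least one rack), so 4 is optimal.

4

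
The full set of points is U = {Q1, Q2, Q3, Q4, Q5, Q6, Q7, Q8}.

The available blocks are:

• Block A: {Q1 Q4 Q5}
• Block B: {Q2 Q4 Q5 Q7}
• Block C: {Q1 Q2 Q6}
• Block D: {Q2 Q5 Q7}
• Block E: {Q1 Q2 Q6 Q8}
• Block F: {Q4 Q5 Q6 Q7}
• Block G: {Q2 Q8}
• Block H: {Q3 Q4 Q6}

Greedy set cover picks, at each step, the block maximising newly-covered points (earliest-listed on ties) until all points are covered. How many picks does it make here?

Greedy: pick B (covers 4 new) → pick E (covers 3 new) → pick H (covers 1 new). Total picks: 3.

3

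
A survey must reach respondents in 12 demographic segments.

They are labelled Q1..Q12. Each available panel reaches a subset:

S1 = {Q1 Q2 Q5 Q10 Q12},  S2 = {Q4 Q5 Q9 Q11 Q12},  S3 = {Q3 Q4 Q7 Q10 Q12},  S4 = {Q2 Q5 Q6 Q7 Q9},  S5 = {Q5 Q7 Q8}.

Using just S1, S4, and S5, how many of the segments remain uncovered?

Union of S1, S4, S5 = {Q1, Q2, Q5, Q6, Q7, Q8, Q9, Q10, Q12}.
Not covered: Q3, Q4, Q11 — 3 segments.

3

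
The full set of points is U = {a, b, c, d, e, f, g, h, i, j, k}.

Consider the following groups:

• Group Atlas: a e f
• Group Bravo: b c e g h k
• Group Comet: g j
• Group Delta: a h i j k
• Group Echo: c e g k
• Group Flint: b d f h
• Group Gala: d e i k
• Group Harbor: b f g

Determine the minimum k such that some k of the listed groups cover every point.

Take {Bravo, Delta, Flint}. Their union is {a, b, c, d, e, f, g, h, i, j, k}, which is all 11 points.
No 2 of the 8 groups cover everything (all 28 combinations miss at least one point), so 3 is optimal.

3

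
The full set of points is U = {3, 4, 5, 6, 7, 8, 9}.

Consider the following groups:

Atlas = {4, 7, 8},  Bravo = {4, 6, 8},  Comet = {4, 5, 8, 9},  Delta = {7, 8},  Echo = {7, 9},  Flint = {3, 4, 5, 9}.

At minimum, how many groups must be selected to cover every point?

3

Bravo and Delta and Flint together: Bravo ∪ Delta ∪ Flint = {3, 4, 5, 6, 7, 8, 9} — every point is covered.
Only Flint contains 3, so Flint is forced; the remaining 3 points need at least 2 more groups (each remaining group adds at most 2) — so at least 3 groups are needed, and 3 is optimal.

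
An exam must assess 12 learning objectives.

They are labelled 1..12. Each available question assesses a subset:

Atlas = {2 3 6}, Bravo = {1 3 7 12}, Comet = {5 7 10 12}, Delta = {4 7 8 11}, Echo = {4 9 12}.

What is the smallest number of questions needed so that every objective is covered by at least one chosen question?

5

Take {Atlas, Bravo, Comet, Delta, Echo}. Their union is {1, 2, 3, 4, 5, 6, 7, 8, 9, 10, 11, 12}, which is all 12 objectives.
No 4 of the 5 questions cover everything (all 5 combinations miss at least one objective), so 5 is optimal.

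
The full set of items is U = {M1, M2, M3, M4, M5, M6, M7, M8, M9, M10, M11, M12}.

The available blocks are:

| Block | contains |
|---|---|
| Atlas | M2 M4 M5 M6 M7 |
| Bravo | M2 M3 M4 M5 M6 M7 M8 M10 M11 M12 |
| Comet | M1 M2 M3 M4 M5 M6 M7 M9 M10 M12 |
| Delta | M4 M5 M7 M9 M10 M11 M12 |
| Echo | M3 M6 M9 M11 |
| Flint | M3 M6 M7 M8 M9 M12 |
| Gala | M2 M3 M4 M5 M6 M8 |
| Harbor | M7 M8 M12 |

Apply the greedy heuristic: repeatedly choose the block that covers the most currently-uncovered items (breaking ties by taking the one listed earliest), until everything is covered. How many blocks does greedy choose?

2

Greedy: pick Bravo (covers 10 new) → pick Comet (covers 2 new). Total picks: 2.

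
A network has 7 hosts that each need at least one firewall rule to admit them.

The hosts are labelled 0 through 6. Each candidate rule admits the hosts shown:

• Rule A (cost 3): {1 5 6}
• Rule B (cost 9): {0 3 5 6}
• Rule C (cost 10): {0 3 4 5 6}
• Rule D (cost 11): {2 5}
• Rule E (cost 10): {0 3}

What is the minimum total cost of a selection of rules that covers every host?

24

A, C, D together cover every host (A ∪ C ∪ D = {0, 1, 2, 3, 4, 5, 6}); total cost 3 + 10 + 11 = 24.
No covering selection has total cost below 24.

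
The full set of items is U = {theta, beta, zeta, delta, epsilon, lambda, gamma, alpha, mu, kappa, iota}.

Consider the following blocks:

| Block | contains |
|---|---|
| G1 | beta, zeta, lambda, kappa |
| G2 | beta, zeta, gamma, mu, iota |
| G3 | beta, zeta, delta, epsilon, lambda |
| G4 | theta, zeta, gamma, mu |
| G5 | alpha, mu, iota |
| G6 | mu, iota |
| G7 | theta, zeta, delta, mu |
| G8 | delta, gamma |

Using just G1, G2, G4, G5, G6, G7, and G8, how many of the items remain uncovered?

1

Union of G1, G2, G4, G5, G6, G7, G8 = {theta, beta, zeta, delta, lambda, gamma, alpha, mu, kappa, iota}.
Not covered: epsilon — 1 item.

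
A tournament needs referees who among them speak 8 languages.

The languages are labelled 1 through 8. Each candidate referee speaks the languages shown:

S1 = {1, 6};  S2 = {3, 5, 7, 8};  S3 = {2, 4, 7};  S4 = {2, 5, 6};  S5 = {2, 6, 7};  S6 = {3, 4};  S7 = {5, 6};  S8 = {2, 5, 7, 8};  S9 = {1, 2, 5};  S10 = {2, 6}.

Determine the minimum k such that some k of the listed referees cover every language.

S1 and S2 and S3 together: S1 ∪ S2 ∪ S3 = {1, 2, 3, 4, 5, 6, 7, 8} — every language is covered.
No 2 of the 10 referees cover everything (all 45 combinations miss at least one language), so 3 is optimal.

3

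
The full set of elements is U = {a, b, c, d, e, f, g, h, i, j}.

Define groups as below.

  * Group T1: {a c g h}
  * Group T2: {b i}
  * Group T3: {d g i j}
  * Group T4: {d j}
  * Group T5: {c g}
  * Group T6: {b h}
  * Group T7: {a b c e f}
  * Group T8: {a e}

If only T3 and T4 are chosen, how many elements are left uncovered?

Union of T3, T4 = {d, g, i, j}.
Not covered: a, b, c, e, f, h — 6 elements.

6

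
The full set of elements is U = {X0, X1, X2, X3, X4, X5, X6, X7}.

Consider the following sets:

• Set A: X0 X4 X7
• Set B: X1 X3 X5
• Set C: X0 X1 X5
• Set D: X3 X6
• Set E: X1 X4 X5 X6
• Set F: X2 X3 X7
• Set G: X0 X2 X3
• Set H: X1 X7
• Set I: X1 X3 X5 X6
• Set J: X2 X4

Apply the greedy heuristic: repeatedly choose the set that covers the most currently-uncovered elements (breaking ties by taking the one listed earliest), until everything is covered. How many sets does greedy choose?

3

Greedy: pick E (covers 4 new) → pick F (covers 3 new) → pick A (covers 1 new). Total picks: 3.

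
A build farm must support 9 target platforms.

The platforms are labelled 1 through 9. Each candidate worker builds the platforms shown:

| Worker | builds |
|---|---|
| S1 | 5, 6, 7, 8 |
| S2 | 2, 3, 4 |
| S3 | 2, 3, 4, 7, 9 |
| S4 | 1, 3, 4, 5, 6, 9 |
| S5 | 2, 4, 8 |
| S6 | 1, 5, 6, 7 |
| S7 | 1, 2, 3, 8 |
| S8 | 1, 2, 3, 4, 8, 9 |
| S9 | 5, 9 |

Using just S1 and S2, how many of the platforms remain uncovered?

Union of S1, S2 = {2, 3, 4, 5, 6, 7, 8}.
Not covered: 1, 9 — 2 platforms.

2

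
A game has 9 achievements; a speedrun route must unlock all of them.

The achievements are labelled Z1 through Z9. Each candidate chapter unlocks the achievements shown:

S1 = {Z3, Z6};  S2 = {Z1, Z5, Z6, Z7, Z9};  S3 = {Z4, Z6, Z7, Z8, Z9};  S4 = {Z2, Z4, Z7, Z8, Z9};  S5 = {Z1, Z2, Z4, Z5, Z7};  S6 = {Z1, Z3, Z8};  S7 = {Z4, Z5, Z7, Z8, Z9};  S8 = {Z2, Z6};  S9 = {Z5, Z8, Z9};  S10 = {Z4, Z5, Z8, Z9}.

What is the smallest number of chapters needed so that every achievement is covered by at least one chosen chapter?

Take {S1, S5, S7}. Their union is {Z1, Z2, Z3, Z4, Z5, Z6, Z7, Z8, Z9}, which is all 9 achievements.
No 2 of the 10 chapters cover everything (all 45 combinations miss at least one achievement), so 3 is optimal.

3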